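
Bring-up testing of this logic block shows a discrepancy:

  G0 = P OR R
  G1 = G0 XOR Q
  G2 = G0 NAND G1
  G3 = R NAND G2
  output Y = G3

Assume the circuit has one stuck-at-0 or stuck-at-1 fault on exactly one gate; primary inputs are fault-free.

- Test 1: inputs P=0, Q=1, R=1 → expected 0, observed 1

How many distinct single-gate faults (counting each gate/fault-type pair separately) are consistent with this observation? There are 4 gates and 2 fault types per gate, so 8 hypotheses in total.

3

Fault-free: G0=1, G1=0, G2=1, G3=0 → 0. Observed 1.
  G0 stuck-at-0: output 0 ✗
  G0 stuck-at-1: output 0 ✗
  G1 stuck-at-0: output 0 ✗
  G1 stuck-at-1: output 1 ✓
  G2 stuck-at-0: output 1 ✓
  G2 stuck-at-1: output 0 ✗
  G3 stuck-at-0: output 0 ✗
  G3 stuck-at-1: output 1 ✓
Consistent faults: {G1 stuck-at-1, G2 stuck-at-0, G3 stuck-at-1} — 3 in all.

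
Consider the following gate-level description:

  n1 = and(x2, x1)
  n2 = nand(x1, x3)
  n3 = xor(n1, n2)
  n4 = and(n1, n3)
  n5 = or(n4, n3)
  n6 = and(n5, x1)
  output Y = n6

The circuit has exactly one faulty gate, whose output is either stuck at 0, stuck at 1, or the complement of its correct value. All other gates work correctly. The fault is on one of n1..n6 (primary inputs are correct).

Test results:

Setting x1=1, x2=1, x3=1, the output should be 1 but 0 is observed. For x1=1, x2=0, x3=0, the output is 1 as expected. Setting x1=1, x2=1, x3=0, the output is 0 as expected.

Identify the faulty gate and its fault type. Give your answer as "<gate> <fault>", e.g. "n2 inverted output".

Fault-free values for test 1 (x1=1, x2=1, x3=1): n1=1, n2=0, n3=1, n4=1, n5=1, n6=1, giving Y=1. Observed 0.
Test 1: faults giving observed 0 are {n1 stuck-at-0, n1 inverted output, n2 stuck-at-1, n2 inverted output, n3 stuck-at-0, n3 inverted output, n5 stuck-at-0, n5 inverted output, n6 stuck-at-0, n6 inverted output}.
Test 2 (x1=1, x2=0, x3=0): fault-free n1=0, n2=1, n3=1, n4=0, n5=1, n6=1 → 1; observed 1. Eliminates n1 inverted output, n2 inverted output, n3 stuck-at-0, n3 inverted output, n5 stuck-at-0, n5 inverted output, n6 stuck-at-0, n6 inverted output.
Test 3 (x1=1, x2=1, x3=0): fault-free n1=1, n2=1, n3=0, n4=0, n5=0, n6=0 → 0; observed 0. Eliminates n1 stuck-at-0.
Only n2 stuck-at-1 is consistent with every test.

n2 stuck-at-1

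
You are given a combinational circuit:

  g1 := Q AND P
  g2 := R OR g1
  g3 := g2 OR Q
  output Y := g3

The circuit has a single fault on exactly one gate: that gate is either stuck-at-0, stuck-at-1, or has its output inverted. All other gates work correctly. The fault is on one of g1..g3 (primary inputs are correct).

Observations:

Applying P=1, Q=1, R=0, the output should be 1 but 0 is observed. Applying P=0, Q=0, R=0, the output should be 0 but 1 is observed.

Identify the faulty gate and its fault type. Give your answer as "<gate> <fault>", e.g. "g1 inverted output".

Fault-free values for test 1 (P=1, Q=1, R=0): g1=1, g2=1, g3=1, giving Y=1. Observed 0.
Test 1: faults giving observed 0 are {g3 stuck-at-0, g3 inverted output}.
Test 2 (P=0, Q=0, R=0): fault-free g1=0, g2=0, g3=0 → 0; observed 1. Eliminates g3 stuck-at-0.
Only g3 inverted output is consistent with every test.

g3 inverted output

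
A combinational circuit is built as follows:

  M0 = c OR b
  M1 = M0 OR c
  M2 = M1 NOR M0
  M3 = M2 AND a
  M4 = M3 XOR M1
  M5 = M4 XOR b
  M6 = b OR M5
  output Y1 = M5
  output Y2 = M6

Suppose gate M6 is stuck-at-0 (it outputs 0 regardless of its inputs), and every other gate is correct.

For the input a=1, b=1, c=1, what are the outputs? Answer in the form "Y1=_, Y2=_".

Propagate with M6 forced: M0=1, M1=1, M2=0, M3=0, M4=1, M5=0, M6=0 [stuck-at-0].
So the outputs are Y1=0, Y2=0. (Without the fault they would be Y1=0, Y2=1.)

Y1=0, Y2=0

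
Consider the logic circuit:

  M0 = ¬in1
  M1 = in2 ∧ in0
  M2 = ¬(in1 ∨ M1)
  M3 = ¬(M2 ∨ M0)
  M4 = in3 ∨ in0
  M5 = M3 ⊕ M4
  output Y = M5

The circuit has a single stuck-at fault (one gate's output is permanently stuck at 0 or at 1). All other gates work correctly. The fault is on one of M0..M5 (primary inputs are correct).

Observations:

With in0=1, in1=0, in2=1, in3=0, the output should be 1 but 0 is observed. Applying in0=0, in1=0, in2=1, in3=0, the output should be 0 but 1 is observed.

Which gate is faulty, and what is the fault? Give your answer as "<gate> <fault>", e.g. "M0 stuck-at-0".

Fault-free values for test 1 (in0=1, in1=0, in2=1, in3=0): M0=1, M1=1, M2=0, M3=0, M4=1, M5=1, giving Y=1. Observed 0.
Test 1: faults giving observed 0 are {M0 stuck-at-0, M3 stuck-at-1, M4 stuck-at-0, M5 stuck-at-0}.
Test 2 (in0=0, in1=0, in2=1, in3=0): fault-free M0=1, M1=0, M2=1, M3=0, M4=0, M5=0 → 0; observed 1. Eliminates M0 stuck-at-0, M4 stuck-at-0, M5 stuck-at-0.
Only M3 stuck-at-1 is consistent with every test.

M3 stuck-at-1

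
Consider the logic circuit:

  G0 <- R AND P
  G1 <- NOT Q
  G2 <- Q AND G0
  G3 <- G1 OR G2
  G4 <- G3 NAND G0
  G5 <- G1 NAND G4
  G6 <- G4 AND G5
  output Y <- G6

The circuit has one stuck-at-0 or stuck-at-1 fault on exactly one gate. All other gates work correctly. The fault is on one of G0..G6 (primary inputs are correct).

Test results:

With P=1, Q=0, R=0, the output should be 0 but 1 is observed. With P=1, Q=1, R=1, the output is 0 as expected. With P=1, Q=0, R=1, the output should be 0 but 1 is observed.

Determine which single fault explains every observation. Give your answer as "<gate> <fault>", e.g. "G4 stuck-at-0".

Fault-free values for test 1 (P=1, Q=0, R=0): G0=0, G1=1, G2=0, G3=1, G4=1, G5=0, G6=0, giving Y=0. Observed 1.
Test 1: faults giving observed 1 are {G1 stuck-at-0, G5 stuck-at-1, G6 stuck-at-1}.
Test 2 (P=1, Q=1, R=1): fault-free G0=1, G1=0, G2=1, G3=1, G4=0, G5=1, G6=0 → 0; observed 0. Eliminates G6 stuck-at-1.
Test 3 (P=1, Q=0, R=1): fault-free G0=1, G1=1, G2=0, G3=1, G4=0, G5=1, G6=0 → 0; observed 1. Eliminates G5 stuck-at-1.
Only G1 stuck-at-0 is consistent with every test.

G1 stuck-at-0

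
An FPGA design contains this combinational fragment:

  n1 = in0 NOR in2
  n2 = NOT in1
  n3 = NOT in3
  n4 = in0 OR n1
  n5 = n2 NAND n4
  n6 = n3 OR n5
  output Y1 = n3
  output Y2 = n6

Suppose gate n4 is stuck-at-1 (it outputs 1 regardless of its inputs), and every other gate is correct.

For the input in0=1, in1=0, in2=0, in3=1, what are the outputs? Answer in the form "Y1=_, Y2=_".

Y1=0, Y2=0

Propagate with n4 forced: n1=0, n2=1, n3=0, n4=1 [stuck-at-1], n5=0, n6=0.
So the outputs are Y1=0, Y2=0. (Same as the fault-free value — the fault is masked on this input.)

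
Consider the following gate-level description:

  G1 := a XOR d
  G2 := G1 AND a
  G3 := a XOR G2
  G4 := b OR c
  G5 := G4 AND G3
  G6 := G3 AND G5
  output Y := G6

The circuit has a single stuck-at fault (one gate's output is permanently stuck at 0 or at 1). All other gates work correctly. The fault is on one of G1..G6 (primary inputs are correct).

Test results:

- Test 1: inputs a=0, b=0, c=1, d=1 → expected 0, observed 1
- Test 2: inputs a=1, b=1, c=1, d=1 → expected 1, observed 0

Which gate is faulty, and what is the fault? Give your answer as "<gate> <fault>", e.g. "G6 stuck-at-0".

Fault-free values for test 1 (a=0, b=0, c=1, d=1): G1=1, G2=0, G3=0, G4=1, G5=0, G6=0, giving Y=0. Observed 1.
Test 1: faults giving observed 1 are {G2 stuck-at-1, G3 stuck-at-1, G6 stuck-at-1}.
Test 2 (a=1, b=1, c=1, d=1): fault-free G1=0, G2=0, G3=1, G4=1, G5=1, G6=1 → 1; observed 0. Eliminates G3 stuck-at-1, G6 stuck-at-1.
Only G2 stuck-at-1 is consistent with every test.

G2 stuck-at-1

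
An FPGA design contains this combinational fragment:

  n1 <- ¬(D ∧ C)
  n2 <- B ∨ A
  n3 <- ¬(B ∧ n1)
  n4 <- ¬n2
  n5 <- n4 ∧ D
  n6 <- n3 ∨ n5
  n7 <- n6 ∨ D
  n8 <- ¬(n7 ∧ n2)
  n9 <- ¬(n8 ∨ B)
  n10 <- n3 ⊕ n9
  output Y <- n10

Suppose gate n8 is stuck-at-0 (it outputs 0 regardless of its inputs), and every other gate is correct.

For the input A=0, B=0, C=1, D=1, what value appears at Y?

0

Propagate with n8 forced: n1=0, n2=0, n3=1, n4=1, n5=1, n6=1, n7=1, n8=0 [stuck-at-0], n9=1, n10=0.
So Y = 0. (Without the fault it would be 1.)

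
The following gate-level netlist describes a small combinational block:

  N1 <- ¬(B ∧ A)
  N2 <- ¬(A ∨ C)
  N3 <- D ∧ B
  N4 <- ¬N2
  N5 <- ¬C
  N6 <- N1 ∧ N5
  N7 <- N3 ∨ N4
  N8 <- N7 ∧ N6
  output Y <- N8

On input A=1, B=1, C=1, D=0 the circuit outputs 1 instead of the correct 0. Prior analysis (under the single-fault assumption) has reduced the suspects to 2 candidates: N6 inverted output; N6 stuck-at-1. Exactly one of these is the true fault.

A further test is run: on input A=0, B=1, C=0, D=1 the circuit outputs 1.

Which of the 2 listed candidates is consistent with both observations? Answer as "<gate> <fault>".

N6 stuck-at-1

Evaluate each candidate on input A=0, B=1, C=0, D=1:
  N6 inverted output: N1=1, N2=1, N3=1, N4=0, N5=1, N6=0 [inverted output], N7=1, N8=0 → 0 — eliminated
  N6 stuck-at-1: N1=1, N2=1, N3=1, N4=0, N5=1, N6=1 [stuck-at-1], N7=1, N8=1 → 1 — matches
Only N6 stuck-at-1 reproduces the observed 1.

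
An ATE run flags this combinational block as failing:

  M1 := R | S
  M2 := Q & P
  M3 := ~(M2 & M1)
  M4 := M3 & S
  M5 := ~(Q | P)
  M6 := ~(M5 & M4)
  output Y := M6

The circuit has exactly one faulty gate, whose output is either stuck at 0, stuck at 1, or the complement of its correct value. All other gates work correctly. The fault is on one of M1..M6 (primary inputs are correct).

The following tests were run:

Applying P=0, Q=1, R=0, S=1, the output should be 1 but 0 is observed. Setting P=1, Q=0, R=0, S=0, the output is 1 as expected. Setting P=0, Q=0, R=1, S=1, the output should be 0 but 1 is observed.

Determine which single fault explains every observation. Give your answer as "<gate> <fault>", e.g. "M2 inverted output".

Fault-free values for test 1 (P=0, Q=1, R=0, S=1): M1=1, M2=0, M3=1, M4=1, M5=0, M6=1, giving Y=1. Observed 0.
Test 1: faults giving observed 0 are {M5 stuck-at-1, M5 inverted output, M6 stuck-at-0, M6 inverted output}.
Test 2 (P=1, Q=0, R=0, S=0): fault-free M1=0, M2=0, M3=1, M4=0, M5=0, M6=1 → 1; observed 1. Eliminates M6 stuck-at-0, M6 inverted output.
Test 3 (P=0, Q=0, R=1, S=1): fault-free M1=1, M2=0, M3=1, M4=1, M5=1, M6=0 → 0; observed 1. Eliminates M5 stuck-at-1.
Only M5 inverted output is consistent with every test.

M5 inverted output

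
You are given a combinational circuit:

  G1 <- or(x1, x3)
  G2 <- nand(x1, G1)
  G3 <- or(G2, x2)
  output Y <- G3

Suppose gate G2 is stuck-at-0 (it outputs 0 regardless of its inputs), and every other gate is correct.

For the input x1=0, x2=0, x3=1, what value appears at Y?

Propagate with G2 forced: G1=1, G2=0 [stuck-at-0], G3=0.
So Y = 0. (Without the fault it would be 1.)

0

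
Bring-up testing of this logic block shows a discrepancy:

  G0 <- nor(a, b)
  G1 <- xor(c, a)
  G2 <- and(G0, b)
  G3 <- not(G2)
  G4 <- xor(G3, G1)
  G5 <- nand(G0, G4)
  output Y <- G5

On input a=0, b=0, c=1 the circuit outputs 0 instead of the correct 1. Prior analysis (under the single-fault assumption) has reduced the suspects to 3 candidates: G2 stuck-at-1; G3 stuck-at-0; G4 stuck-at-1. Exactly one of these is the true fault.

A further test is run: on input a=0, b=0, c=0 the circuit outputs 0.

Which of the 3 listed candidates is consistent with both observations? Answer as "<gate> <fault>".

Evaluate each candidate on input a=0, b=0, c=0:
  G2 stuck-at-1: G0=1, G1=0, G2=1 [stuck-at-1], G3=0, G4=0, G5=1 → 1 — eliminated
  G3 stuck-at-0: G0=1, G1=0, G2=0, G3=0 [stuck-at-0], G4=0, G5=1 → 1 — eliminated
  G4 stuck-at-1: G0=1, G1=0, G2=0, G3=1, G4=1 [stuck-at-1], G5=0 → 0 — matches
Only G4 stuck-at-1 reproduces the observed 0.

G4 stuck-at-1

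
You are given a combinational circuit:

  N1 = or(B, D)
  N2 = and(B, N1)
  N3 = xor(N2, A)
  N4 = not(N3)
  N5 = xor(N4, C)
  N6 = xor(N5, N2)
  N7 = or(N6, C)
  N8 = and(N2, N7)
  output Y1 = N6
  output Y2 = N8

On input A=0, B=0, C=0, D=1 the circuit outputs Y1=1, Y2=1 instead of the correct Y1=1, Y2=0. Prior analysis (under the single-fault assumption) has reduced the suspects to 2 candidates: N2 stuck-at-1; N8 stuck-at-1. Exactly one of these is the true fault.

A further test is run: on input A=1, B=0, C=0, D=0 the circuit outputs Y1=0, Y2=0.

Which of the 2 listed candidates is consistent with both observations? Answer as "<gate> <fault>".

N2 stuck-at-1

Evaluate each candidate on input A=1, B=0, C=0, D=0:
  N2 stuck-at-1: N1=0, N2=1 [stuck-at-1], N3=0, N4=1, N5=1, N6=0, N7=0, N8=0 → Y1=0, Y2=0 — matches
  N8 stuck-at-1: N1=0, N2=0, N3=1, N4=0, N5=0, N6=0, N7=0, N8=1 [stuck-at-1] → Y1=0, Y2=1 — eliminated
Only N2 stuck-at-1 reproduces the observed Y1=0, Y2=0.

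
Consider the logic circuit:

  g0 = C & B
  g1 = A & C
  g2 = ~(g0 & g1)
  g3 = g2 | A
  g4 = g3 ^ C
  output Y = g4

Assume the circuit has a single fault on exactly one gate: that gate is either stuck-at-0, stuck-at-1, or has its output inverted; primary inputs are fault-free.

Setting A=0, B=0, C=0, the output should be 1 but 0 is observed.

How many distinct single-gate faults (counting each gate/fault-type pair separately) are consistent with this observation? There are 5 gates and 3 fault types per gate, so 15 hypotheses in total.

6

Fault-free: g0=0, g1=0, g2=1, g3=1, g4=1 → 1. Observed 0.
  g0: none of the 3 fault types match ✗
  g1: none of the 3 fault types match ✗
  g2: stuck-at-0, inverted output ✓; others ✗
  g3: stuck-at-0, inverted output ✓; others ✗
  g4: stuck-at-0, inverted output ✓; others ✗
Consistent faults: {g2 stuck-at-0, g2 inverted output, g3 stuck-at-0, g3 inverted output, g4 stuck-at-0, g4 inverted output} — 6 in all.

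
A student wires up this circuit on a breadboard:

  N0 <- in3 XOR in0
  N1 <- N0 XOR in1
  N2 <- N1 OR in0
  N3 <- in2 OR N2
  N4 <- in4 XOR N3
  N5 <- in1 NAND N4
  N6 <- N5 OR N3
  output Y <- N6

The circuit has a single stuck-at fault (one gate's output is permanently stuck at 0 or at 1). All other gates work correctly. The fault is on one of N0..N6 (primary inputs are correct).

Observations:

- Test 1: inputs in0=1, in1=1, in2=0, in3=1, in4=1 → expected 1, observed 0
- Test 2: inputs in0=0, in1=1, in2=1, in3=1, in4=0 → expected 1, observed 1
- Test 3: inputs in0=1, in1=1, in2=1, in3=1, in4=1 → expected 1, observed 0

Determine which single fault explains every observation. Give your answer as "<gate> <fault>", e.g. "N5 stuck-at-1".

Fault-free values for test 1 (in0=1, in1=1, in2=0, in3=1, in4=1): N0=0, N1=1, N2=1, N3=1, N4=0, N5=1, N6=1, giving Y=1. Observed 0.
Test 1: faults giving observed 0 are {N2 stuck-at-0, N3 stuck-at-0, N6 stuck-at-0}.
Test 2 (in0=0, in1=1, in2=1, in3=1, in4=0): fault-free N0=1, N1=0, N2=0, N3=1, N4=1, N5=0, N6=1 → 1; observed 1. Eliminates N6 stuck-at-0.
Test 3 (in0=1, in1=1, in2=1, in3=1, in4=1): fault-free N0=0, N1=1, N2=1, N3=1, N4=0, N5=1, N6=1 → 1; observed 0. Eliminates N2 stuck-at-0.
Only N3 stuck-at-0 is consistent with every test.

N3 stuck-at-0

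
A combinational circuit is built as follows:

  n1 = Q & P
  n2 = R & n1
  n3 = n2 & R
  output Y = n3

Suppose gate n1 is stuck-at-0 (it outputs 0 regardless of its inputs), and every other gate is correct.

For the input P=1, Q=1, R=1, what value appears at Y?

Propagate with n1 forced: n1=0 [stuck-at-0], n2=0, n3=0.
So Y = 0. (Without the fault it would be 1.)

0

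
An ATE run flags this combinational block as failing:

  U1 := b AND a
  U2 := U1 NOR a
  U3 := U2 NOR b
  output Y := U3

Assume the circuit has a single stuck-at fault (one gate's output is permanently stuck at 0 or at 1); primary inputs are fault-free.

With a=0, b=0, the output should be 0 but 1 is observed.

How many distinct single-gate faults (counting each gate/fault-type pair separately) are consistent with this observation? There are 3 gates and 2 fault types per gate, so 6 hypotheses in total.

Fault-free: U1=0, U2=1, U3=0 → 0. Observed 1.
  U1 stuck-at-0: output 0 ✗
  U1 stuck-at-1: output 1 ✓
  U2 stuck-at-0: output 1 ✓
  U2 stuck-at-1: output 0 ✗
  U3 stuck-at-0: output 0 ✗
  U3 stuck-at-1: output 1 ✓
Consistent faults: {U1 stuck-at-1, U2 stuck-at-0, U3 stuck-at-1} — 3 in all.

3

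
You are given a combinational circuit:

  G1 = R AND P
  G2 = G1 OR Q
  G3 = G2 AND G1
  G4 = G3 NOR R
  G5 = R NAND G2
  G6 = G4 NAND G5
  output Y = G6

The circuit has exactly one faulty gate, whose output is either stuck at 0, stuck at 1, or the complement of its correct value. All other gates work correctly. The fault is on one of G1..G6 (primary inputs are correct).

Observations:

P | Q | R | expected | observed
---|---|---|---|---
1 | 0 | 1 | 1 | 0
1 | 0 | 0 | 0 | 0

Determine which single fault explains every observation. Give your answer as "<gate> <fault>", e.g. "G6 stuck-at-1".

Fault-free values for test 1 (P=1, Q=0, R=1): G1=1, G2=1, G3=1, G4=0, G5=0, G6=1, giving Y=1. Observed 0.
Test 1: faults giving observed 0 are {G6 stuck-at-0, G6 inverted output}.
Test 2 (P=1, Q=0, R=0): fault-free G1=0, G2=0, G3=0, G4=1, G5=1, G6=0 → 0; observed 0. Eliminates G6 inverted output.
Only G6 stuck-at-0 is consistent with every test.

G6 stuck-at-0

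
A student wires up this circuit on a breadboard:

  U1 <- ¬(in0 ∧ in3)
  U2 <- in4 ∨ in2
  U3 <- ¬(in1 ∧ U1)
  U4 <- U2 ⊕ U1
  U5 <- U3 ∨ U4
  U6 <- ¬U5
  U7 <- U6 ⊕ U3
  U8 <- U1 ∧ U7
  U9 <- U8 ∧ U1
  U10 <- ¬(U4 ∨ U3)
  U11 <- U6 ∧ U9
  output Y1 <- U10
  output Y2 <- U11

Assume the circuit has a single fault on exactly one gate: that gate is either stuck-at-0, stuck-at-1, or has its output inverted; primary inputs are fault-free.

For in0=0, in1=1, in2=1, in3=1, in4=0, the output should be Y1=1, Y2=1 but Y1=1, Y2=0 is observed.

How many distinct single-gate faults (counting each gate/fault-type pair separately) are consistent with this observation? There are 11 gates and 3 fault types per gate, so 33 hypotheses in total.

12

Fault-free: U1=1, U2=1, U3=0, U4=0, U5=0, U6=1, U7=1, U8=1, U9=1, U10=1, U11=1 → Y1=1, Y2=1. Observed Y1=1, Y2=0.
  U1: none of the 3 fault types match ✗
  U2: none of the 3 fault types match ✗
  U3: none of the 3 fault types match ✗
  U4: none of the 3 fault types match ✗
  U5: stuck-at-1, inverted output ✓; others ✗
  U6: stuck-at-0, inverted output ✓; others ✗
  U7: stuck-at-0, inverted output ✓; others ✗
  U8: stuck-at-0, inverted output ✓; others ✗
  U9: stuck-at-0, inverted output ✓; others ✗
  U10: none of the 3 fault types match ✗
  U11: stuck-at-0, inverted output ✓; others ✗
Consistent faults: {U5 stuck-at-1, U5 inverted output, U6 stuck-at-0, U6 inverted output, U7 stuck-at-0, U7 inverted output, U8 stuck-at-0, U8 inverted output, U9 stuck-at-0, U9 inverted output, U11 stuck-at-0, U11 inverted output} — 12 in all.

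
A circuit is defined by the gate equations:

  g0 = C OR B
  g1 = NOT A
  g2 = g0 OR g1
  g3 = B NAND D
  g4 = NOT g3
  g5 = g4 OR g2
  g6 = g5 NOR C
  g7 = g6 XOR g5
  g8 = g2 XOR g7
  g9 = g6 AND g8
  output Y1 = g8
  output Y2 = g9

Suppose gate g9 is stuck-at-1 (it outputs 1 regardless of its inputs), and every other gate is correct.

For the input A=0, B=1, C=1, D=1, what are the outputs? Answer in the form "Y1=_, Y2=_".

Y1=0, Y2=1

Propagate with g9 forced: g0=1, g1=1, g2=1, g3=0, g4=1, g5=1, g6=0, g7=1, g8=0, g9=1 [stuck-at-1].
So the outputs are Y1=0, Y2=1. (Without the fault they would be Y1=0, Y2=0.)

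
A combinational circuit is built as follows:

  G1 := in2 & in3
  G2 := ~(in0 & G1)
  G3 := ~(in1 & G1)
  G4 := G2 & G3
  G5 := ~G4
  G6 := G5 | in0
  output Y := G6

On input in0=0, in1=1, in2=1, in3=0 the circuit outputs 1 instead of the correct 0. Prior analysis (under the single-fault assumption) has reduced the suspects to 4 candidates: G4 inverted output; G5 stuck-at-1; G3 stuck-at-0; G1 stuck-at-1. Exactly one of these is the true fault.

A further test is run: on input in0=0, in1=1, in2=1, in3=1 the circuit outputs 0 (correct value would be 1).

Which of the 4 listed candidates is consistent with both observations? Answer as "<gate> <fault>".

G4 inverted output

Evaluate each candidate on input in0=0, in1=1, in2=1, in3=1:
  G4 inverted output: G1=1, G2=1, G3=0, G4=1 [inverted output], G5=0, G6=0 → 0 — matches
  G5 stuck-at-1: G1=1, G2=1, G3=0, G4=0, G5=1 [stuck-at-1], G6=1 → 1 — eliminated
  G3 stuck-at-0: G1=1, G2=1, G3=0 [stuck-at-0], G4=0, G5=1, G6=1 → 1 — eliminated
  G1 stuck-at-1: G1=1 [stuck-at-1], G2=1, G3=0, G4=0, G5=1, G6=1 → 1 — eliminated
Only G4 inverted output reproduces the observed 0.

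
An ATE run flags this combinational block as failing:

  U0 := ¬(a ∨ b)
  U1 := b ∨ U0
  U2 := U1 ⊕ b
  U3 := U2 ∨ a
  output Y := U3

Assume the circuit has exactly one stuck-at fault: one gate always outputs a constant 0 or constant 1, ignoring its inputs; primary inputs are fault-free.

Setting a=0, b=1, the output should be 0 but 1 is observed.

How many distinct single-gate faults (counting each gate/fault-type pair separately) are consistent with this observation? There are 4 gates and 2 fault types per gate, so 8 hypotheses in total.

Fault-free: U0=0, U1=1, U2=0, U3=0 → 0. Observed 1.
  U0 stuck-at-0: output 0 ✗
  U0 stuck-at-1: output 0 ✗
  U1 stuck-at-0: output 1 ✓
  U1 stuck-at-1: output 0 ✗
  U2 stuck-at-0: output 0 ✗
  U2 stuck-at-1: output 1 ✓
  U3 stuck-at-0: output 0 ✗
  U3 stuck-at-1: output 1 ✓
Consistent faults: {U1 stuck-at-0, U2 stuck-at-1, U3 stuck-at-1} — 3 in all.

3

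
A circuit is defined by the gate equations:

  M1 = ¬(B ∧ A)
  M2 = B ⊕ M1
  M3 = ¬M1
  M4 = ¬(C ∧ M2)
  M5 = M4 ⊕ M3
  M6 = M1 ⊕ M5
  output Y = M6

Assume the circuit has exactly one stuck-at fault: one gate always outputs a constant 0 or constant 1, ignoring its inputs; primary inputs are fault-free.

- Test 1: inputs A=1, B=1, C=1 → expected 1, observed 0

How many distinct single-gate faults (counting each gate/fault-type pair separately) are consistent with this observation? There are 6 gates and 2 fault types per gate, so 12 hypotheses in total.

Fault-free: M1=0, M2=1, M3=1, M4=0, M5=1, M6=1 → 1. Observed 0.
  M1 stuck-at-0: output 1 ✗
  M1 stuck-at-1: output 0 ✓
  M2 stuck-at-0: output 0 ✓
  M2 stuck-at-1: output 1 ✗
  M3 stuck-at-0: output 0 ✓
  M3 stuck-at-1: output 1 ✗
  M4 stuck-at-0: output 1 ✗
  M4 stuck-at-1: output 0 ✓
  M5 stuck-at-0: output 0 ✓
  M5 stuck-at-1: output 1 ✗
  M6 stuck-at-0: output 0 ✓
  M6 stuck-at-1: output 1 ✗
Consistent faults: {M1 stuck-at-1, M2 stuck-at-0, M3 stuck-at-0, M4 stuck-at-1, M5 stuck-at-0, M6 stuck-at-0} — 6 in all.

6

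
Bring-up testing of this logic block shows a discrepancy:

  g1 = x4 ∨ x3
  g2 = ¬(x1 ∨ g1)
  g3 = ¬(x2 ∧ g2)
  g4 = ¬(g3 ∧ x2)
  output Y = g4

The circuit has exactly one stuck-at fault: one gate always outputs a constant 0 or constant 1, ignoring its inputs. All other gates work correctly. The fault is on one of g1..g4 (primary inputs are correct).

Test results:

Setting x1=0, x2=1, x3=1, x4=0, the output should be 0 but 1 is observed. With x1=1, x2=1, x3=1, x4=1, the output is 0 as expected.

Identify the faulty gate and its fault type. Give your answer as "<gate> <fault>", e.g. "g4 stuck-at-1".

Fault-free values for test 1 (x1=0, x2=1, x3=1, x4=0): g1=1, g2=0, g3=1, g4=0, giving Y=0. Observed 1.
Test 1: faults giving observed 1 are {g1 stuck-at-0, g2 stuck-at-1, g3 stuck-at-0, g4 stuck-at-1}.
Test 2 (x1=1, x2=1, x3=1, x4=1): fault-free g1=1, g2=0, g3=1, g4=0 → 0; observed 0. Eliminates g2 stuck-at-1, g3 stuck-at-0, g4 stuck-at-1.
Only g1 stuck-at-0 is consistent with every test.

g1 stuck-at-0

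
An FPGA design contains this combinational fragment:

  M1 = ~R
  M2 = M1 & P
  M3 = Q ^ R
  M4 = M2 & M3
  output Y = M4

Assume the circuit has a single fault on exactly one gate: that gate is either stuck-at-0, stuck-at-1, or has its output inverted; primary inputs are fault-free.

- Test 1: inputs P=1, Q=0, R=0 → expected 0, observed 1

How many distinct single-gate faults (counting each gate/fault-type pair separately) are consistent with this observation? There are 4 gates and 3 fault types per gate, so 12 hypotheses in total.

4

Fault-free: M1=1, M2=1, M3=0, M4=0 → 0. Observed 1.
  M1 stuck-at-0: output 0 ✗
  M1 stuck-at-1: output 0 ✗
  M1 inverted output: output 0 ✗
  M2 stuck-at-0: output 0 ✗
  M2 stuck-at-1: output 0 ✗
  M2 inverted output: output 0 ✗
  M3 stuck-at-0: output 0 ✗
  M3 stuck-at-1: output 1 ✓
  M3 inverted output: output 1 ✓
  M4 stuck-at-0: output 0 ✗
  M4 stuck-at-1: output 1 ✓
  M4 inverted output: output 1 ✓
Consistent faults: {M3 stuck-at-1, M3 inverted output, M4 stuck-at-1, M4 inverted output} — 4 in all.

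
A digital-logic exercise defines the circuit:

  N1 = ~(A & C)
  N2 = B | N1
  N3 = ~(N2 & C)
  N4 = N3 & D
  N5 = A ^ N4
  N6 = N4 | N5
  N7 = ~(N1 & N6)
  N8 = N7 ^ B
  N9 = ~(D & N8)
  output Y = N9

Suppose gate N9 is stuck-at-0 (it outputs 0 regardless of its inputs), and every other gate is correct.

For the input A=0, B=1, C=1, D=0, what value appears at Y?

0

Propagate with N9 forced: N1=1, N2=1, N3=0, N4=0, N5=0, N6=0, N7=1, N8=0, N9=0 [stuck-at-0].
So Y = 0. (Without the fault it would be 1.)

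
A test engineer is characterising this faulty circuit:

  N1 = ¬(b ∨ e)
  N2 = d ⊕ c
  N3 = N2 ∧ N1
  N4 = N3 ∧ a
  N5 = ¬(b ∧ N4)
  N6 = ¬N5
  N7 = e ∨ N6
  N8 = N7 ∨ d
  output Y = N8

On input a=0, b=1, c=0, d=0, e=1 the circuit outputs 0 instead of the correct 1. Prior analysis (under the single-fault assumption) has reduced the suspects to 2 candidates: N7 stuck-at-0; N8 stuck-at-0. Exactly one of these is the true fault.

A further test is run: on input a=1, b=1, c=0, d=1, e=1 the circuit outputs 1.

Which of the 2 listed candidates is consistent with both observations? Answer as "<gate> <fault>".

N7 stuck-at-0

Evaluate each candidate on input a=1, b=1, c=0, d=1, e=1:
  N7 stuck-at-0: N1=0, N2=1, N3=0, N4=0, N5=1, N6=0, N7=0 [stuck-at-0], N8=1 → 1 — matches
  N8 stuck-at-0: N1=0, N2=1, N3=0, N4=0, N5=1, N6=0, N7=1, N8=0 [stuck-at-0] → 0 — eliminated
Only N7 stuck-at-0 reproduces the observed 1.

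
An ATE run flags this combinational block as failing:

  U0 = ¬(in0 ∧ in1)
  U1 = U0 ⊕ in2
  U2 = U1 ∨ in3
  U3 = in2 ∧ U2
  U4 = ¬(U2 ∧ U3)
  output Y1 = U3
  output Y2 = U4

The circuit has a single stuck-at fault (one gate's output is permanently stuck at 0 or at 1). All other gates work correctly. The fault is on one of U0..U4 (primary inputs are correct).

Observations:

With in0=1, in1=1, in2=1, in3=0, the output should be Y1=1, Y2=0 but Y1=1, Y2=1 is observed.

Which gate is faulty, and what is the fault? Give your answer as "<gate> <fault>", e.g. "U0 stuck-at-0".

U4 stuck-at-1

Fault-free values for test 1 (in0=1, in1=1, in2=1, in3=0): U0=0, U1=1, U2=1, U3=1, U4=0, giving Y1=1, Y2=0. Observed Y1=1, Y2=1.
Test 1: faults giving observed Y1=1, Y2=1 are {U4 stuck-at-1}.
Only U4 stuck-at-1 is consistent with every test.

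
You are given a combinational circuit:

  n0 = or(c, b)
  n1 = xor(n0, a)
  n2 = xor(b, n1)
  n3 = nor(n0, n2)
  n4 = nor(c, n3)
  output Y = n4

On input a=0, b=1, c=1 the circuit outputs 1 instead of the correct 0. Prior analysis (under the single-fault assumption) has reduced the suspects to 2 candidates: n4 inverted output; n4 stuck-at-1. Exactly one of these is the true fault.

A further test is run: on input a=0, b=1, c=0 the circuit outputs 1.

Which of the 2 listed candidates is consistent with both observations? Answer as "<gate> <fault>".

Evaluate each candidate on input a=0, b=1, c=0:
  n4 inverted output: n0=1, n1=1, n2=0, n3=0, n4=0 [inverted output] → 0 — eliminated
  n4 stuck-at-1: n0=1, n1=1, n2=0, n3=0, n4=1 [stuck-at-1] → 1 — matches
Only n4 stuck-at-1 reproduces the observed 1.

n4 stuck-at-1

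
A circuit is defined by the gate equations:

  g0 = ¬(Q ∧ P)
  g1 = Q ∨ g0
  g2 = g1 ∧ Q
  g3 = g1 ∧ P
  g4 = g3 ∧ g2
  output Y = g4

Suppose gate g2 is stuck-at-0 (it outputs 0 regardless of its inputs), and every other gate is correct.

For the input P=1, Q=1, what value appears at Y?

Propagate with g2 forced: g0=0, g1=1, g2=0 [stuck-at-0], g3=1, g4=0.
So Y = 0. (Without the fault it would be 1.)

0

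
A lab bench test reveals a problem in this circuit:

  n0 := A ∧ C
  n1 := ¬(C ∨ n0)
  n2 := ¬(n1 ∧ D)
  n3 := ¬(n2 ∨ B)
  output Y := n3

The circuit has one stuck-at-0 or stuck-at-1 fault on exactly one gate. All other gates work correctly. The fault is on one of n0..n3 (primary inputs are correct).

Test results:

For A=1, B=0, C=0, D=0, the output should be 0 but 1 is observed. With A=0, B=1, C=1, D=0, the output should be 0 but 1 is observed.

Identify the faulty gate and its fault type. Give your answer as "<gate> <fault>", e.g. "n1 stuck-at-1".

Fault-free values for test 1 (A=1, B=0, C=0, D=0): n0=0, n1=1, n2=1, n3=0, giving Y=0. Observed 1.
Test 1: faults giving observed 1 are {n2 stuck-at-0, n3 stuck-at-1}.
Test 2 (A=0, B=1, C=1, D=0): fault-free n0=0, n1=0, n2=1, n3=0 → 0; observed 1. Eliminates n2 stuck-at-0.
Only n3 stuck-at-1 is consistent with every test.

n3 stuck-at-1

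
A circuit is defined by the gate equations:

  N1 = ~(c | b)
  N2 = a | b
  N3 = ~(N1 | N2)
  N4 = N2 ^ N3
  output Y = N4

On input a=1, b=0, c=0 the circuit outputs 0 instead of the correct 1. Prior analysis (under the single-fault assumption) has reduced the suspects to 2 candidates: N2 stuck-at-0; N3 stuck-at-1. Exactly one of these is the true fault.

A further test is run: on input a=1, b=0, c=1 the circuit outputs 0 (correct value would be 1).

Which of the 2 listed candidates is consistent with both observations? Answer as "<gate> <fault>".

Evaluate each candidate on input a=1, b=0, c=1:
  N2 stuck-at-0: N1=0, N2=0 [stuck-at-0], N3=1, N4=1 → 1 — eliminated
  N3 stuck-at-1: N1=0, N2=1, N3=1 [stuck-at-1], N4=0 → 0 — matches
Only N3 stuck-at-1 reproduces the observed 0.

N3 stuck-at-1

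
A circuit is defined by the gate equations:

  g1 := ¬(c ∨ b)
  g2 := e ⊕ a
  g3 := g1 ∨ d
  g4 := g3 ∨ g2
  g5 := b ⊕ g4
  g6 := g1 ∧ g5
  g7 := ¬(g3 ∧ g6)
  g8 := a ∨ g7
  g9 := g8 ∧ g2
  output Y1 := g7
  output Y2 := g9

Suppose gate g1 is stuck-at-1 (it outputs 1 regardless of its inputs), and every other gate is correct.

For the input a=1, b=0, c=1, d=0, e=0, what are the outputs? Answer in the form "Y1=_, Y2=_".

Y1=0, Y2=1

Propagate with g1 forced: g1=1 [stuck-at-1], g2=1, g3=1, g4=1, g5=1, g6=1, g7=0, g8=1, g9=1.
So the outputs are Y1=0, Y2=1. (Without the fault they would be Y1=1, Y2=1.)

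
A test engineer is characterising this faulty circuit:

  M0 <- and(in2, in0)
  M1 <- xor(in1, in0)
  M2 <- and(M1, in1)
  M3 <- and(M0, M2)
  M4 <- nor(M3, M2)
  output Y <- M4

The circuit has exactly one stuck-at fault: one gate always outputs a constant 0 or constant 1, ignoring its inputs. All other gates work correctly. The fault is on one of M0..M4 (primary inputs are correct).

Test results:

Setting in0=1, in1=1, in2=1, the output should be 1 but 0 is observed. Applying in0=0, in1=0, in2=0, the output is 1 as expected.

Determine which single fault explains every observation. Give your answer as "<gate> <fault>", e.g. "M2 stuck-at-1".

M1 stuck-at-1

Fault-free values for test 1 (in0=1, in1=1, in2=1): M0=1, M1=0, M2=0, M3=0, M4=1, giving Y=1. Observed 0.
Test 1: faults giving observed 0 are {M1 stuck-at-1, M2 stuck-at-1, M3 stuck-at-1, M4 stuck-at-0}.
Test 2 (in0=0, in1=0, in2=0): fault-free M0=0, M1=0, M2=0, M3=0, M4=1 → 1; observed 1. Eliminates M2 stuck-at-1, M3 stuck-at-1, M4 stuck-at-0.
Only M1 stuck-at-1 is consistent with every test.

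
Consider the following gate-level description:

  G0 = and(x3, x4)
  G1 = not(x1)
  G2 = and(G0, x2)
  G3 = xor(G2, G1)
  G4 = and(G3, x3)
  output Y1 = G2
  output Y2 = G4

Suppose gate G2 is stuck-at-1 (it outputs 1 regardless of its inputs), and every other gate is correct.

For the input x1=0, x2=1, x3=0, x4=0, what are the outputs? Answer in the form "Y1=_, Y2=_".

Propagate with G2 forced: G0=0, G1=1, G2=1 [stuck-at-1], G3=0, G4=0.
So the outputs are Y1=1, Y2=0. (Without the fault they would be Y1=0, Y2=0.)

Y1=1, Y2=0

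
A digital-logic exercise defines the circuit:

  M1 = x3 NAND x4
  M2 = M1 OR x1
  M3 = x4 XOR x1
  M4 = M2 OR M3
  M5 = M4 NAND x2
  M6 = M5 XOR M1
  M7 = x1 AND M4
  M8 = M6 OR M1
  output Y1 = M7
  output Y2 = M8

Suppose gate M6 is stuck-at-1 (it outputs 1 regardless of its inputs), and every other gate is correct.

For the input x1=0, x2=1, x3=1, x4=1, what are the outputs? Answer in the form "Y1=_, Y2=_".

Y1=0, Y2=1

Propagate with M6 forced: M1=0, M2=0, M3=1, M4=1, M5=0, M6=1 [stuck-at-1], M7=0, M8=1.
So the outputs are Y1=0, Y2=1. (Without the fault they would be Y1=0, Y2=0.)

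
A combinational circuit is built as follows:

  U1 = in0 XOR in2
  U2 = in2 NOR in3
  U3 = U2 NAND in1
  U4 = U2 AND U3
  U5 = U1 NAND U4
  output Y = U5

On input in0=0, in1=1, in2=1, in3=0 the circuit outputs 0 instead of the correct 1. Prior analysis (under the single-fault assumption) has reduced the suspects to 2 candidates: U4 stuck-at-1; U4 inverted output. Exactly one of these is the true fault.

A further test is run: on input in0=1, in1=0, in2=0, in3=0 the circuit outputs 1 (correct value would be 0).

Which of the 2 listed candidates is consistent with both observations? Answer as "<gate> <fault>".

Evaluate each candidate on input in0=1, in1=0, in2=0, in3=0:
  U4 stuck-at-1: U1=1, U2=1, U3=1, U4=1 [stuck-at-1], U5=0 → 0 — eliminated
  U4 inverted output: U1=1, U2=1, U3=1, U4=0 [inverted output], U5=1 → 1 — matches
Only U4 inverted output reproduces the observed 1.

U4 inverted output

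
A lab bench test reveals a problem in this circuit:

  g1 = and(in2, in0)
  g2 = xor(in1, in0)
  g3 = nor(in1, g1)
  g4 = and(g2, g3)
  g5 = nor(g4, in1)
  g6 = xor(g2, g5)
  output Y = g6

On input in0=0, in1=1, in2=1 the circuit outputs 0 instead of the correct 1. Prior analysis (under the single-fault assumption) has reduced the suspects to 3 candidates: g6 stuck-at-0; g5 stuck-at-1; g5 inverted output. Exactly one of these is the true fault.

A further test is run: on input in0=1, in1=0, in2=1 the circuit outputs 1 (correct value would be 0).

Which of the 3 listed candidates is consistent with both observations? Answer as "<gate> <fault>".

g5 inverted output

Evaluate each candidate on input in0=1, in1=0, in2=1:
  g6 stuck-at-0: g1=1, g2=1, g3=0, g4=0, g5=1, g6=0 [stuck-at-0] → 0 — eliminated
  g5 stuck-at-1: g1=1, g2=1, g3=0, g4=0, g5=1 [stuck-at-1], g6=0 → 0 — eliminated
  g5 inverted output: g1=1, g2=1, g3=0, g4=0, g5=0 [inverted output], g6=1 → 1 — matches
Only g5 inverted output reproduces the observed 1.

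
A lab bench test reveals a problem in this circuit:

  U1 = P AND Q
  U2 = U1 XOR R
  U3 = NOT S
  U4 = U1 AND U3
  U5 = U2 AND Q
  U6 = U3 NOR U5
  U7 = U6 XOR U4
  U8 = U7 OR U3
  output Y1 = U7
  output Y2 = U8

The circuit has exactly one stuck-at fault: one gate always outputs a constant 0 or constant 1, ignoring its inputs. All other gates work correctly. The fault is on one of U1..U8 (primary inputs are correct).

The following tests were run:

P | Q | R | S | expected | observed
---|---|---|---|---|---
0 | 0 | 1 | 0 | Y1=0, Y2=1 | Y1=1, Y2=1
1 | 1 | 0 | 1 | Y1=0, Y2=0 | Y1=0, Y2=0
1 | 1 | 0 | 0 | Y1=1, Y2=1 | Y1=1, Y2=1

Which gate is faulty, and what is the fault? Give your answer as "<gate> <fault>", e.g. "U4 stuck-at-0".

U1 stuck-at-1

Fault-free values for test 1 (P=0, Q=0, R=1, S=0): U1=0, U2=1, U3=1, U4=0, U5=0, U6=0, U7=0, U8=1, giving Y1=0, Y2=1. Observed Y1=1, Y2=1.
Test 1: faults giving observed Y1=1, Y2=1 are {U1 stuck-at-1, U3 stuck-at-0, U4 stuck-at-1, U6 stuck-at-1, U7 stuck-at-1}.
Test 2 (P=1, Q=1, R=0, S=1): fault-free U1=1, U2=1, U3=0, U4=0, U5=1, U6=0, U7=0, U8=0 → Y1=0, Y2=0; observed Y1=0, Y2=0. Eliminates U4 stuck-at-1, U6 stuck-at-1, U7 stuck-at-1.
Test 3 (P=1, Q=1, R=0, S=0): fault-free U1=1, U2=1, U3=1, U4=1, U5=1, U6=0, U7=1, U8=1 → Y1=1, Y2=1; observed Y1=1, Y2=1. Eliminates U3 stuck-at-0.
Only U1 stuck-at-1 is consistent with every test.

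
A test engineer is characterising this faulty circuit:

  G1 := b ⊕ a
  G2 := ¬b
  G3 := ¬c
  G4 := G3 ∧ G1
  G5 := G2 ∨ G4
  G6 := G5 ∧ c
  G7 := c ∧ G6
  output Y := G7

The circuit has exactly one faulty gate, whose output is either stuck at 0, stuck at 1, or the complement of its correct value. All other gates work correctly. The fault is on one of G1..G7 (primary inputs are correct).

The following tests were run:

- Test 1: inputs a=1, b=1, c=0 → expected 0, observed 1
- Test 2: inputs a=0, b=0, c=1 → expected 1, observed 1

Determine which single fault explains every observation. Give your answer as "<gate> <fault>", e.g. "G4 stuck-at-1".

Fault-free values for test 1 (a=1, b=1, c=0): G1=0, G2=0, G3=1, G4=0, G5=0, G6=0, G7=0, giving Y=0. Observed 1.
Test 1: faults giving observed 1 are {G7 stuck-at-1, G7 inverted output}.
Test 2 (a=0, b=0, c=1): fault-free G1=0, G2=1, G3=0, G4=0, G5=1, G6=1, G7=1 → 1; observed 1. Eliminates G7 inverted output.
Only G7 stuck-at-1 is consistent with every test.

G7 stuck-at-1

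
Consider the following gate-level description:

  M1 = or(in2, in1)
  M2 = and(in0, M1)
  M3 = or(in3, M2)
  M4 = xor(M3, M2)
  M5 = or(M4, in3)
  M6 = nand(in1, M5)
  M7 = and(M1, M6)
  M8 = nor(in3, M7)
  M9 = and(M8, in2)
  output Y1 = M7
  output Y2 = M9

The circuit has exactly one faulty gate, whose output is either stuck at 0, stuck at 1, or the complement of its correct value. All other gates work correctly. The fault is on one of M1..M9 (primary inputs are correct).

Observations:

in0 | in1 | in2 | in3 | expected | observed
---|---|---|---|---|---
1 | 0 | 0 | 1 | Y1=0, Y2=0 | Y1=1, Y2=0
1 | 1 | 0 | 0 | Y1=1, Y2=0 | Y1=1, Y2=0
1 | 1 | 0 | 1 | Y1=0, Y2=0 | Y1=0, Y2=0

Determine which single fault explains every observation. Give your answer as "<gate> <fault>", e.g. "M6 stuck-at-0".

M1 stuck-at-1

Fault-free values for test 1 (in0=1, in1=0, in2=0, in3=1): M1=0, M2=0, M3=1, M4=1, M5=1, M6=1, M7=0, M8=0, M9=0, giving Y1=0, Y2=0. Observed Y1=1, Y2=0.
Test 1: faults giving observed Y1=1, Y2=0 are {M1 stuck-at-1, M1 inverted output, M7 stuck-at-1, M7 inverted output}.
Test 2 (in0=1, in1=1, in2=0, in3=0): fault-free M1=1, M2=1, M3=1, M4=0, M5=0, M6=1, M7=1, M8=0, M9=0 → Y1=1, Y2=0; observed Y1=1, Y2=0. Eliminates M1 inverted output, M7 inverted output.
Test 3 (in0=1, in1=1, in2=0, in3=1): fault-free M1=1, M2=1, M3=1, M4=0, M5=1, M6=0, M7=0, M8=0, M9=0 → Y1=0, Y2=0; observed Y1=0, Y2=0. Eliminates M7 stuck-at-1.
Only M1 stuck-at-1 is consistent with every test.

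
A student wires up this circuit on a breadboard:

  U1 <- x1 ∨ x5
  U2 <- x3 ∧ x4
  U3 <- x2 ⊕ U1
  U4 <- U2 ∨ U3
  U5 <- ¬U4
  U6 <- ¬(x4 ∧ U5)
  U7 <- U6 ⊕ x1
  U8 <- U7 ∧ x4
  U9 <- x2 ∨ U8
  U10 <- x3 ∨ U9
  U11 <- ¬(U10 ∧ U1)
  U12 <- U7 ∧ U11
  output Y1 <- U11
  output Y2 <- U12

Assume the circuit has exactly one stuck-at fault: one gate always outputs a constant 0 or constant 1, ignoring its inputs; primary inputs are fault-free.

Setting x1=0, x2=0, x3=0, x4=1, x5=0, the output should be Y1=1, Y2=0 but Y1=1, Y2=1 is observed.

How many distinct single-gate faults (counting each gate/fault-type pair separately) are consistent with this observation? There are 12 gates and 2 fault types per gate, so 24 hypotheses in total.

Fault-free: U1=0, U2=0, U3=0, U4=0, U5=1, U6=0, U7=0, U8=0, U9=0, U10=0, U11=1, U12=0 → Y1=1, Y2=0. Observed Y1=1, Y2=1.
  U1: none of the 2 fault types match ✗
  U2: stuck-at-1 ✓; others ✗
  U3: stuck-at-1 ✓; others ✗
  U4: stuck-at-1 ✓; others ✗
  U5: stuck-at-0 ✓; others ✗
  U6: stuck-at-1 ✓; others ✗
  U7: stuck-at-1 ✓; others ✗
  U8: none of the 2 fault types match ✗
  U9: none of the 2 fault types match ✗
  U10: none of the 2 fault types match ✗
  U11: none of the 2 fault types match ✗
  U12: stuck-at-1 ✓; others ✗
Consistent faults: {U2 stuck-at-1, U3 stuck-at-1, U4 stuck-at-1, U5 stuck-at-0, U6 stuck-at-1, U7 stuck-at-1, U12 stuck-at-1} — 7 in all.

7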